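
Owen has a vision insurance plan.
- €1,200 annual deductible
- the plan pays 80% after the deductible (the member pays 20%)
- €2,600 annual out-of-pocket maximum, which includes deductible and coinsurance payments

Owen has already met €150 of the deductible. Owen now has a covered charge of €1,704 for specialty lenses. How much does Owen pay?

€1,180.80

€150 of the €1,200 deductible is already met, leaving €1,050.
That leaves €1,704 − €1,050 = €654 for coinsurance.
20% of €654 = €130.80 falls to the member.
So the member owes €1,050 + €130.80 = €1,180.80 before any cap.
Cumulative spending €150 + €1,180.80 = €1,330.80 stays under the €2,600 maximum.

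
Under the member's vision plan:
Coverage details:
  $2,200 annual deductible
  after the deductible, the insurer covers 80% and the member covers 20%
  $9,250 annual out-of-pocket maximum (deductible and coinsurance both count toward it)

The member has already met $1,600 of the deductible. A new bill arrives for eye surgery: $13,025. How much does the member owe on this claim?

Remaining deductible: $2,200 − $1,600 = $600.
After the $600 deductible portion, $13,025 − $600 = $12,425 is subject to coinsurance.
Coinsurance: $12,425 × 20% = $2,485.
Member responsibility before any cap: $600 + $2,485 = $3,085.
Cumulative spending $1,600 + $3,085 = $4,685 stays under the $9,250 maximum.

$3,085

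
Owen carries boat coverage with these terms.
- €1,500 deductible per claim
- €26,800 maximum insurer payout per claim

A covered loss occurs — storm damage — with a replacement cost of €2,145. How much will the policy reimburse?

€645

After the deductible, €2,145 − €1,500 = €645 remains.
That's under the €26,800 cap, so the insurer reimburses the full €645.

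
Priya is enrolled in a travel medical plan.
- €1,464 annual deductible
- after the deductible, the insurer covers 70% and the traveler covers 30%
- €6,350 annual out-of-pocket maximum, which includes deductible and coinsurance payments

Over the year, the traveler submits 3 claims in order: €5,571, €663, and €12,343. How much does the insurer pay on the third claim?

€8,888

Claim 1 — €5,571: €1,464 finishes the deductible; €4,107 goes to coinsurance; coinsurance €4,107 × 30% = €1,232.10. Cost to traveler: €2,696.10. OOP to date €2,696.10. Insurer: €5,571 − €2,696.10 = €2,874.90.
Claim 2 — €663: deductible already satisfied, so traveler's share is 30% × €663 = €198.90. Cost to traveler: €198.90. OOP to date €2,895. Plan pays €663 − €198.90 = €464.10.
Claim 3 — €12,343: deductible already satisfied, so traveler's share is 30% × €12,343 = €3,702.90. That would push OOP to €6,597.90, over the €6,350 cap, so traveler pays €6,350 − €2,895 = €3,455. Plan pays €12,343 − €3,455 = €8,888.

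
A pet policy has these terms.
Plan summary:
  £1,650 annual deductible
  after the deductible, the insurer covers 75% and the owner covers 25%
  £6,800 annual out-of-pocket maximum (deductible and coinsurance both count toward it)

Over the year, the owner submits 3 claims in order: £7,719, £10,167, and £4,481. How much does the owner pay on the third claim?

£1,091

Claim 1 (£7,719): £1,650 to deductible, leaving £6,069; coinsurance £6,069 × 25% = £1,517.25. Cost to owner: £3,167.25. OOP to date £3,167.25.
Claim 2 (£10,167): deductible already satisfied, so owner's share is 25% × £10,167 = £2,541.75. Cost to owner: £2,541.75. OOP to date £5,709.
Claim 3 (£4,481): deductible met; 25% of £4,481 = £1,120.25. OOP would hit £6,829.25 > £6,800, so the cap limits the owner to £6,800 − £5,709 = £1,091.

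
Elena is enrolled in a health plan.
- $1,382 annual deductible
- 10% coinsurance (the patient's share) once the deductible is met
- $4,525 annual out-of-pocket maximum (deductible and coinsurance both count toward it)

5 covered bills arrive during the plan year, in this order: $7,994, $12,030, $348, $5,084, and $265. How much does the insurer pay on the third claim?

Claim 1 ($7,994): $1,382 to deductible, leaving $6,612; patient's 10% is $661.20. Cost to patient: $2,043.20. OOP to date $2,043.20. Plan pays $7,994 − $2,043.20 = $5,950.80.
Claim 2 ($12,030): deductible met; 10% of $12,030 = $1,203. Patient owes $1,203 (running OOP $3,246.20). Insurer: $12,030 − $1,203 = $10,827.
Claim 3 ($348): deductible met; 10% of $348 = $34.80. Patient owes $34.80 (running OOP $3,281). Plan pays $348 − $34.80 = $313.20.

$313.20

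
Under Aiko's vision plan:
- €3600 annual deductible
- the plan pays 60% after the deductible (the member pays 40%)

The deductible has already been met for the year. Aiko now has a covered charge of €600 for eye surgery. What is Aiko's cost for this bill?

The deductible is already satisfied, so the full bill goes to coinsurance.
Member's 40% share of €600 is €240.

€240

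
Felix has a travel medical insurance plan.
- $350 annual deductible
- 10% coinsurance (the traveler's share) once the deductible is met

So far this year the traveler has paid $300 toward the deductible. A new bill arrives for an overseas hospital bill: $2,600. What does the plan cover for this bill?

$2,295

Deductible still to meet: $350 − $300 = $50.
That leaves $2,600 − $50 = $2,550 for coinsurance.
Coinsurance: $2,550 × 10% = $255.
So the traveler owes $50 + $255 = $305.
The insurer covers the remainder: $2,600 − $305 = $2,295.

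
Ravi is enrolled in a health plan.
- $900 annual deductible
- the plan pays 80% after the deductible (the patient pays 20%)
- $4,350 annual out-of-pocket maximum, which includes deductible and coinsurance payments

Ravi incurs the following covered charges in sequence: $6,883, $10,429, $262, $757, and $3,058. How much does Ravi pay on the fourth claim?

$115.20

Claim 1 ($6,883): $900 to deductible, leaving $5,983; 20% of $5,983 = $1,196.60. Patient pays $2,096.60; OOP now $2,096.60.
Claim 2 ($10,429): deductible met; 20% of $10,429 = $2,085.80. Patient owes $2,085.80 (running OOP $4,182.40).
Claim 3 ($262): deductible already satisfied, so patient's share is 20% × $262 = $52.40. Patient owes $52.40 (running OOP $4,234.80).
Claim 4 ($757): 20% coinsurance on $757 = $151.40. OOP would hit $4,386.20 > $4,350, so the cap limits the patient to $4,350 − $4,234.80 = $115.20.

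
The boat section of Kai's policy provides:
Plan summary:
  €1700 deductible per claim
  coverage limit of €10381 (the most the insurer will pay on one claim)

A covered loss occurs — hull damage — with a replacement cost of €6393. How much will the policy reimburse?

€4693

Less the €1700 deductible: €6393 − €1700 = €4693.
€4693 is within the €10381 limit, so the insurer pays €4693.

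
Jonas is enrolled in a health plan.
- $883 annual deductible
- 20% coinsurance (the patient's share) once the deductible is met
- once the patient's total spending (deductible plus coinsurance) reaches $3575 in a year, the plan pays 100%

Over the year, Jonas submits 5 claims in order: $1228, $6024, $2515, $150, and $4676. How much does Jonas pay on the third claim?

$503

Bill 1, $1228: $883 finishes the deductible; $345 goes to coinsurance; coinsurance $345 × 20% = $69. Patient owes $952 (running OOP $952).
Bill 2, $6024: deductible met; 20% of $6024 = $1204.80. Cost to patient: $1204.80. OOP to date $2156.80.
Bill 3, $2515: 20% coinsurance on $2515 = $503. Patient pays $503; OOP now $2659.80.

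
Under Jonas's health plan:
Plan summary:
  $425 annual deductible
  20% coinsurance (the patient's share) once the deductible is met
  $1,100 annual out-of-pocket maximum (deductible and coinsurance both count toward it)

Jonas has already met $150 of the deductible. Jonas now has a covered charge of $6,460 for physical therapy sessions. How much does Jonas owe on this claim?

Deductible still to meet: $425 − $150 = $275.
After the $275 deductible portion, $6,460 − $275 = $6,185 is subject to coinsurance.
Patient's 20% share of $6,185 is $1,237.
So the patient owes $275 + $1,237 = $1,512 before any cap.
Adding $1,512 to the $150 already spent would give $1,662, which exceeds the $1,100 cap; the patient pays just $1,100 − $150 = $950.

$950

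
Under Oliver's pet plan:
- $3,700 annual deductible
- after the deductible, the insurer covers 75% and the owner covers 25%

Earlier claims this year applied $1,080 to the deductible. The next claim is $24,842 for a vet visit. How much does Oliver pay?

$8,175.50

Remaining deductible: $3,700 − $1,080 = $2,620.
The remaining $22,222 (= $24,842 − $2,620) moves to coinsurance.
Owner's 25% share of $22,222 is $5,555.50.
That puts the owner's cost at $2,620 + $5,555.50 = $8,175.50.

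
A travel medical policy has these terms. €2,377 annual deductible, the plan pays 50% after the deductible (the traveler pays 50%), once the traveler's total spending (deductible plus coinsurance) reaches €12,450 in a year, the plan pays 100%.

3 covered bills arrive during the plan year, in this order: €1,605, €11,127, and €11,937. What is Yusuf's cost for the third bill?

€4,895.50

Claim 1 (€1,605): fully absorbed by the deductible. Traveler pays €1,605; OOP now €1,605.
Claim 2 (€11,127): €772 finishes the deductible; €10,355 goes to coinsurance; traveler's 50% is €5,177.50. Traveler owes €5,949.50 (running OOP €7,554.50).
Claim 3 (€11,937): 50% coinsurance on €11,937 = €5,968.50. Adding that to €7,554.50 gives €13,523, past the €12,450 cap; traveler pays only €12,450 − €7,554.50 = €4,895.50.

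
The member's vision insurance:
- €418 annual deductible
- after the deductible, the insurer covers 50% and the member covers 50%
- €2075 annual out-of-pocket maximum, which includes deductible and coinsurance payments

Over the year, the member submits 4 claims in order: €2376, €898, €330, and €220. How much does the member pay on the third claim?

€165

Claim 1 — €2376: €418 to deductible, leaving €1958; 50% of €1958 = €979. Member pays €1397; OOP now €1397.
Claim 2 — €898: deductible already satisfied, so member's share is 50% × €898 = €449. Member pays €449; OOP now €1846.
Claim 3 — €330: deductible met; 50% of €330 = €165. Member pays €165; OOP now €2011.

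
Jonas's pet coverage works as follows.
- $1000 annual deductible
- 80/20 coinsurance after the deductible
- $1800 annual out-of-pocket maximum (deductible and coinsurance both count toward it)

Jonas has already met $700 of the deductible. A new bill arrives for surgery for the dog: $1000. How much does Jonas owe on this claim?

Remaining deductible: $1000 − $700 = $300.
The remaining $700 (= $1000 − $300) moves to coinsurance.
Owner's 20% share of $700 is $140.
Owner responsibility before any cap: $300 + $140 = $440.
Year-to-date out-of-pocket becomes $700 + $440 = $1140, still under the $1800 maximum, so no cap applies.

$440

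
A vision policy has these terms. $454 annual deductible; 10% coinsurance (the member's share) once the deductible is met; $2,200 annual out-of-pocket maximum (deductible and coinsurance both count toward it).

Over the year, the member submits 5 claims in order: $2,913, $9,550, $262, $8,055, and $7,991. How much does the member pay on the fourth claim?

$518.90

#1 ($2,913): $454 to deductible, leaving $2,459; coinsurance $2,459 × 10% = $245.90. Member pays $699.90; OOP now $699.90.
#2 ($9,550): 10% coinsurance on $9,550 = $955. Cost to member: $955. OOP to date $1,654.90.
#3 ($262): deductible met; 10% of $262 = $26.20. Cost to member: $26.20. OOP to date $1,681.10.
#4 ($8,055): deductible met; 10% of $8,055 = $805.50. Adding that to $1,681.10 gives $2,486.60, past the $2,200 cap; member pays only $2,200 − $1,681.10 = $518.90.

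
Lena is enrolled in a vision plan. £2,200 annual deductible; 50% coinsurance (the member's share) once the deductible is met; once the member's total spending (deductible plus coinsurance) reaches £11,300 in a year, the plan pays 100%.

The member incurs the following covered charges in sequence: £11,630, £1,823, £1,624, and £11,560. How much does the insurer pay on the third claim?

£812

Bill 1, £11,630: £2,200 finishes the deductible; £9,430 goes to coinsurance; member's 50% is £4,715. Member pays £6,915; OOP now £6,915. Insurer: £11,630 − £6,915 = £4,715.
Bill 2, £1,823: deductible met; 50% of £1,823 = £911.50. Member pays £911.50; OOP now £7,826.50. Plan pays £1,823 − £911.50 = £911.50.
Bill 3, £1,624: deductible already satisfied, so member's share is 50% × £1,624 = £812. Cost to member: £812. OOP to date £8,638.50. Plan pays £1,624 − £812 = £812.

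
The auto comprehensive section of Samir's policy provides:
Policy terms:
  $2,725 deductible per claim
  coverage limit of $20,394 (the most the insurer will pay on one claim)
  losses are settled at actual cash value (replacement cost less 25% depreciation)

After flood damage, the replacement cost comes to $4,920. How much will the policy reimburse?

$965

At 25% depreciation, ACV = $4,920 − $1,230 = $3,690.
After the deductible, $3,690 − $2,725 = $965 remains.
That's under the $20,394 cap, so the insurer reimburses the full $965.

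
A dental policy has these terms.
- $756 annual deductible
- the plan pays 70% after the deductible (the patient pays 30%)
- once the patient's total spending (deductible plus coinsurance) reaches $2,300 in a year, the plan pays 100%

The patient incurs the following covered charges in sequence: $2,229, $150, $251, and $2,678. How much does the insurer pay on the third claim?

$175.70

Claim 1 — $2,229: $756 finishes the deductible; $1,473 goes to coinsurance; patient's 30% is $441.90. Patient pays $1,197.90; OOP now $1,197.90. Plan pays $2,229 − $1,197.90 = $1,031.10.
Claim 2 — $150: deductible met; 30% of $150 = $45. Cost to patient: $45. OOP to date $1,242.90. Plan pays $150 − $45 = $105.
Claim 3 — $251: deductible met; 30% of $251 = $75.30. Cost to patient: $75.30. OOP to date $1,318.20. Plan pays $251 − $75.30 = $175.70.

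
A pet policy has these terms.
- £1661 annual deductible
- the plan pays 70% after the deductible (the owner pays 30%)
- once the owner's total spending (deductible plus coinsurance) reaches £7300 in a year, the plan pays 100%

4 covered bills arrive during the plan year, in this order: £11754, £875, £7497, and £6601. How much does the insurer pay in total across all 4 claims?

Claim 1 (£11754): £1661 finishes the deductible; £10093 goes to coinsurance; coinsurance £10093 × 30% = £3027.90. Owner pays £4688.90; OOP now £4688.90. Insurer: £11754 − £4688.90 = £7065.10.
Claim 2 (£875): deductible already satisfied, so owner's share is 30% × £875 = £262.50. Cost to owner: £262.50. OOP to date £4951.40. Insurer: £875 − £262.50 = £612.50.
Claim 3 (£7497): 30% coinsurance on £7497 = £2249.10. Cost to owner: £2249.10. OOP to date £7200.50. Insurer: £7497 − £2249.10 = £5247.90.
Claim 4 (£6601): deductible already satisfied, so owner's share is 30% × £6601 = £1980.30. OOP would hit £9180.80 > £7300, so the cap limits the owner to £7300 − £7200.50 = £99.50. Insurer: £6601 − £99.50 = £6501.50.
Insurer total: £7065.10 + £612.50 + £5247.90 + £6501.50 = £19427.

£19427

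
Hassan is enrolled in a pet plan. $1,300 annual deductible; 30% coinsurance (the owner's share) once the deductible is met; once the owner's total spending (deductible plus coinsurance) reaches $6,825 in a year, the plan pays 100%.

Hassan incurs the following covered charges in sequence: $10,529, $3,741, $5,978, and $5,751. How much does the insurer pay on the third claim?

Bill 1, $10,529: $1,300 finishes the deductible; $9,229 goes to coinsurance; coinsurance $9,229 × 30% = $2,768.70. Owner owes $4,068.70 (running OOP $4,068.70). Insurer: $10,529 − $4,068.70 = $6,460.30.
Bill 2, $3,741: 30% coinsurance on $3,741 = $1,122.30. Cost to owner: $1,122.30. OOP to date $5,191. Insurer: $3,741 − $1,122.30 = $2,618.70.
Bill 3, $5,978: deductible already satisfied, so owner's share is 30% × $5,978 = $1,793.40. Adding that to $5,191 gives $6,984.40, past the $6,825 cap; owner pays only $6,825 − $5,191 = $1,634. Insurer: $5,978 − $1,634 = $4,344.

$4,344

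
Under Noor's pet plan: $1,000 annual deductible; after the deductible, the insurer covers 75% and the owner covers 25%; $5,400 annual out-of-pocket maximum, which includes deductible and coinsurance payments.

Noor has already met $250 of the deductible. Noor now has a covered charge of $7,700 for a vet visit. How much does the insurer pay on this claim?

$250 of the $1,000 deductible is already met, leaving $750.
That leaves $7,700 − $750 = $6,950 for coinsurance.
Owner's 25% share of $6,950 is $1,737.50.
That puts the owner's cost at $750 + $1,737.50 = $2,487.50 before any cap.
Cumulative spending $250 + $2,487.50 = $2,737.50 stays under the $5,400 maximum.
The plan picks up $7,700 − $2,487.50 = $5,212.50.

$5,212.50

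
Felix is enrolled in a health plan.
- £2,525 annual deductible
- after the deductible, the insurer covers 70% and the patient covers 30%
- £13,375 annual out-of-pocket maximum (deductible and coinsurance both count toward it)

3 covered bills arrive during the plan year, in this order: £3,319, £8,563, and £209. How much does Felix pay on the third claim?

Claim 1 — £3,319: deductible takes £2,525, £794 remains; coinsurance £794 × 30% = £238.20. Patient owes £2,763.20 (running OOP £2,763.20).
Claim 2 — £8,563: deductible already satisfied, so patient's share is 30% × £8,563 = £2,568.90. Patient owes £2,568.90 (running OOP £5,332.10).
Claim 3 — £209: 30% coinsurance on £209 = £62.70. Patient owes £62.70 (running OOP £5,394.80).

£62.70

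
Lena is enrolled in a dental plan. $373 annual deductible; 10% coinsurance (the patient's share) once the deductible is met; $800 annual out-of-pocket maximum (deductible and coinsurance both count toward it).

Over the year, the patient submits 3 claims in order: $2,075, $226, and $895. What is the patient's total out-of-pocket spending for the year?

Bill 1, $2,075: $373 finishes the deductible; $1,702 goes to coinsurance; coinsurance $1,702 × 10% = $170.20. Patient pays $543.20; OOP now $543.20.
Bill 2, $226: 10% coinsurance on $226 = $22.60. Patient pays $22.60; OOP now $565.80.
Bill 3, $895: deductible already satisfied, so patient's share is 10% × $895 = $89.50. Patient pays $89.50; OOP now $655.30.
Total paid by the patient: $543.20 + $22.60 + $89.50 = $655.30.

$655.30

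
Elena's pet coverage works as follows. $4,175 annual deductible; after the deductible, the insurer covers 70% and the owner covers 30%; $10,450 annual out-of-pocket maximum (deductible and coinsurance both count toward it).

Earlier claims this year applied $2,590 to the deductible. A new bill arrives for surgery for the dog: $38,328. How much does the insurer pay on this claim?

$30,468

$2,590 of the $4,175 deductible is already met, leaving $1,585.
That leaves $38,328 − $1,585 = $36,743 for coinsurance.
Coinsurance: $36,743 × 30% = $11,022.90.
Owner responsibility before any cap: $1,585 + $11,022.90 = $12,607.90.
Year-to-date out-of-pocket would reach $2,590 + $12,607.90 = $15,197.90, above the $10,450 maximum, so the owner pays only $10,450 − $2,590 = $7,860.
The plan picks up $38,328 − $7,860 = $30,468.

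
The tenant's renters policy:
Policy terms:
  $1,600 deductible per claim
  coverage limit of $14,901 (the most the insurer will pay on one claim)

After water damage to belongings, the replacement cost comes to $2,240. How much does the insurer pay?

Less the $1,600 deductible: $2,240 − $1,600 = $640.
$640 is within the $14,901 limit, so the insurer pays $640.

$640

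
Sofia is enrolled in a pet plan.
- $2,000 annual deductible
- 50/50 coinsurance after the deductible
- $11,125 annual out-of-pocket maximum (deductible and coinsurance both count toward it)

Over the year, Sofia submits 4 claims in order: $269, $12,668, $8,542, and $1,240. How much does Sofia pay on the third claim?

Claim 1 ($269): entire amount goes to the deductible. Owner owes $269 (running OOP $269).
Claim 2 ($12,668): $1,731 to deductible, leaving $10,937; owner's 50% is $5,468.50. Cost to owner: $7,199.50. OOP to date $7,468.50.
Claim 3 ($8,542): deductible met; 50% of $8,542 = $4,271. That would push OOP to $11,739.50, over the $11,125 cap, so owner pays $11,125 − $7,468.50 = $3,656.50.

$3,656.50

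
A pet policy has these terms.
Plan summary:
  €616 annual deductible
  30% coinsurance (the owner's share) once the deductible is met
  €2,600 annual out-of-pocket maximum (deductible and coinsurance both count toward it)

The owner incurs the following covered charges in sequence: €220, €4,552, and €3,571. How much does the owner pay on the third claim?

Claim 1 — €220: all of it applies to the deductible. Cost to owner: €220. OOP to date €220.
Claim 2 — €4,552: €396 to deductible, leaving €4,156; 30% of €4,156 = €1,246.80. Owner owes €1,642.80 (running OOP €1,862.80).
Claim 3 — €3,571: deductible met; 30% of €3,571 = €1,071.30. Adding that to €1,862.80 gives €2,934.10, past the €2,600 cap; owner pays only €2,600 − €1,862.80 = €737.20.

€737.20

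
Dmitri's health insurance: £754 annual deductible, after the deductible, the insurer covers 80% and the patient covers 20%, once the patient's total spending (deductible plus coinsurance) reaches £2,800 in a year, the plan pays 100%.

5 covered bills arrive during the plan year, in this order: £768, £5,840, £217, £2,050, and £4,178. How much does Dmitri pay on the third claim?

Claim 1 (£768): £754 to deductible, leaving £14; patient's 20% is £2.80. Patient owes £756.80 (running OOP £756.80).
Claim 2 (£5,840): deductible already satisfied, so patient's share is 20% × £5,840 = £1,168. Patient pays £1,168; OOP now £1,924.80.
Claim 3 (£217): 20% coinsurance on £217 = £43.40. Cost to patient: £43.40. OOP to date £1,968.20.

£43.40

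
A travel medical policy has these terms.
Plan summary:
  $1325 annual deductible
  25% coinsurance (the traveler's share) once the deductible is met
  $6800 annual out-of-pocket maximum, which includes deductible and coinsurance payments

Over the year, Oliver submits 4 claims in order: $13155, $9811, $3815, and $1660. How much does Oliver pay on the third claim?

Claim 1 ($13155): $1325 to deductible, leaving $11830; coinsurance $11830 × 25% = $2957.50. Cost to traveler: $4282.50. OOP to date $4282.50.
Claim 2 ($9811): deductible met; 25% of $9811 = $2452.75. Traveler owes $2452.75 (running OOP $6735.25).
Claim 3 ($3815): 25% coinsurance on $3815 = $953.75. Adding that to $6735.25 gives $7689, past the $6800 cap; traveler pays only $6800 − $6735.25 = $64.75.

$64.75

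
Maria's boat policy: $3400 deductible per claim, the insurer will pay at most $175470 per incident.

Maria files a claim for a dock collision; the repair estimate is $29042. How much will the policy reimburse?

$25642

Subtract the deductible: $29042 − $3400 = $25642.
$25642 ≤ $175470, so the limit doesn't bind; insurer pays $25642.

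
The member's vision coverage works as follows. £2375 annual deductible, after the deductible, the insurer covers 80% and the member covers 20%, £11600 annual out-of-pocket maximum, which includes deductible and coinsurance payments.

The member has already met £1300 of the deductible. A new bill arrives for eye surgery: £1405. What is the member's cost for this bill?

£1141

£1300 of the £2375 deductible is already met, leaving £1075.
The remaining £330 (= £1405 − £1075) moves to coinsurance.
Coinsurance: £330 × 20% = £66.
So the member owes £1075 + £66 = £1141 before any cap.
Total out-of-pocket so far would be £1300 + £1141 = £2441, below the £11600 cap — no reduction.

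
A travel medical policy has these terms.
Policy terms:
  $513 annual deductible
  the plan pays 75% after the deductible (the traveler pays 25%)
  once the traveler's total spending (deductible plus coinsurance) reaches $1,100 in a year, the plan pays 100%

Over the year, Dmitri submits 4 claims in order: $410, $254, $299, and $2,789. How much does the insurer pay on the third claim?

#1 ($410): all of it applies to the deductible. Cost to traveler: $410. OOP to date $410. Plan pays $410 − $410 = $0.
#2 ($254): $103 to deductible, leaving $151; coinsurance $151 × 25% = $37.75. Traveler owes $140.75 (running OOP $550.75). Plan pays $254 − $140.75 = $113.25.
#3 ($299): deductible already satisfied, so traveler's share is 25% × $299 = $74.75. Traveler pays $74.75; OOP now $625.50. Plan pays $299 − $74.75 = $224.25.

$224.25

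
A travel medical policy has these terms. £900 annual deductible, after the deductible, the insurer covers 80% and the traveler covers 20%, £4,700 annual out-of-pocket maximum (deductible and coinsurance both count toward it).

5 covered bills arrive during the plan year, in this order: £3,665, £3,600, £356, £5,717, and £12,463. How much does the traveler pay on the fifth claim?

Bill 1, £3,665: £900 finishes the deductible; £2,765 goes to coinsurance; traveler's 20% is £553. Traveler owes £1,453 (running OOP £1,453).
Bill 2, £3,600: deductible met; 20% of £3,600 = £720. Cost to traveler: £720. OOP to date £2,173.
Bill 3, £356: 20% coinsurance on £356 = £71.20. Traveler pays £71.20; OOP now £2,244.20.
Bill 4, £5,717: deductible met; 20% of £5,717 = £1,143.40. Traveler owes £1,143.40 (running OOP £3,387.60).
Bill 5, £12,463: deductible already satisfied, so traveler's share is 20% × £12,463 = £2,492.60. Adding that to £3,387.60 gives £5,880.20, past the £4,700 cap; traveler pays only £4,700 − £3,387.60 = £1,312.40.

£1,312.40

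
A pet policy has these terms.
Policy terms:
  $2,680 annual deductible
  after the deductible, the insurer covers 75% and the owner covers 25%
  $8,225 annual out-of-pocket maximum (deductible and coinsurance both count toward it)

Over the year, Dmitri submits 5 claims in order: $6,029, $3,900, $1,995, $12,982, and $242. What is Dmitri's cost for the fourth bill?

$3,234

#1 ($6,029): $2,680 to deductible, leaving $3,349; coinsurance $3,349 × 25% = $837.25. Cost to owner: $3,517.25. OOP to date $3,517.25.
#2 ($3,900): 25% coinsurance on $3,900 = $975. Owner owes $975 (running OOP $4,492.25).
#3 ($1,995): deductible met; 25% of $1,995 = $498.75. Owner owes $498.75 (running OOP $4,991).
#4 ($12,982): deductible met; 25% of $12,982 = $3,245.50. Adding that to $4,991 gives $8,236.50, past the $8,225 cap; owner pays only $8,225 − $4,991 = $3,234.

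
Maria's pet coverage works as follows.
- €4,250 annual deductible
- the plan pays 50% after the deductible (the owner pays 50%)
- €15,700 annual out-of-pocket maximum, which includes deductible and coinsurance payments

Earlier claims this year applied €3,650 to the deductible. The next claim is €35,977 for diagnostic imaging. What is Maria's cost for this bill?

€3,650 of the €4,250 deductible is already met, leaving €600.
That leaves €35,977 − €600 = €35,377 for coinsurance.
50% of €35,377 = €17,688.50 falls to the owner.
So the owner owes €600 + €17,688.50 = €18,288.50 before any cap.
That would bring total out-of-pocket to €21,938.50, past the €15,700 cap. The owner is capped at €15,700 − €3,650 = €12,050 on this claim.

€12,050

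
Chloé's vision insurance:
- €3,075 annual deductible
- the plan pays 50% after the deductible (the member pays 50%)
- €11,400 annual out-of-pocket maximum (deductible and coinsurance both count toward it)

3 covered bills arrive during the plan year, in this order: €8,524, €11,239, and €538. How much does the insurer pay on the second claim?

€5,638.50

Claim 1 (€8,524): €3,075 finishes the deductible; €5,449 goes to coinsurance; member's 50% is €2,724.50. Member owes €5,799.50 (running OOP €5,799.50). Plan pays €8,524 − €5,799.50 = €2,724.50.
Claim 2 (€11,239): deductible met; 50% of €11,239 = €5,619.50. Adding that to €5,799.50 gives €11,419, past the €11,400 cap; member pays only €11,400 − €5,799.50 = €5,600.50. Plan pays €11,239 − €5,600.50 = €5,638.50.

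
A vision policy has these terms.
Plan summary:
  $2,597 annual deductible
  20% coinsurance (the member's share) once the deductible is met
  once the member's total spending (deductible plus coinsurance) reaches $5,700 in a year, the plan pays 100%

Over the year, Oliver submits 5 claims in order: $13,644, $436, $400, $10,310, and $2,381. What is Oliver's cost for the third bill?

Claim 1 ($13,644): deductible takes $2,597, $11,047 remains; coinsurance $11,047 × 20% = $2,209.40. Member owes $4,806.40 (running OOP $4,806.40).
Claim 2 ($436): deductible met; 20% of $436 = $87.20. Member owes $87.20 (running OOP $4,893.60).
Claim 3 ($400): deductible met; 20% of $400 = $80. Cost to member: $80. OOP to date $4,973.60.

$80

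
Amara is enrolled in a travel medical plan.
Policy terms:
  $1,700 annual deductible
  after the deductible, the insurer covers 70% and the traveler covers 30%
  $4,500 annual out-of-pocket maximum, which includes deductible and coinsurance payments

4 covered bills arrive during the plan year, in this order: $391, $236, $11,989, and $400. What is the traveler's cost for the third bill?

Claim 1 ($391): entire amount goes to the deductible. Traveler pays $391; OOP now $391.
Claim 2 ($236): all of it applies to the deductible. Traveler pays $236; OOP now $627.
Claim 3 ($11,989): $1,073 to deductible, leaving $10,916; coinsurance $10,916 × 30% = $3,274.80. Claim cost before the cap: $1,073 + $3,274.80 = $4,347.80. That would push OOP to $4,974.80, over the $4,500 cap, so traveler pays $4,500 − $627 = $3,873.

$3,873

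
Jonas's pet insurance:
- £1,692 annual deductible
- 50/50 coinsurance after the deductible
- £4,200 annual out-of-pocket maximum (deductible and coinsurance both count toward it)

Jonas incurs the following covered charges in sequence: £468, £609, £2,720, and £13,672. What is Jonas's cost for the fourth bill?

£1,455.50

Claim 1 — £468: fully absorbed by the deductible. Cost to owner: £468. OOP to date £468.
Claim 2 — £609: entire amount goes to the deductible. Cost to owner: £609. OOP to date £1,077.
Claim 3 — £2,720: deductible takes £615, £2,105 remains; 50% of £2,105 = £1,052.50. Owner pays £1,667.50; OOP now £2,744.50.
Claim 4 — £13,672: deductible already satisfied, so owner's share is 50% × £13,672 = £6,836. OOP would hit £9,580.50 > £4,200, so the cap limits the owner to £4,200 − £2,744.50 = £1,455.50.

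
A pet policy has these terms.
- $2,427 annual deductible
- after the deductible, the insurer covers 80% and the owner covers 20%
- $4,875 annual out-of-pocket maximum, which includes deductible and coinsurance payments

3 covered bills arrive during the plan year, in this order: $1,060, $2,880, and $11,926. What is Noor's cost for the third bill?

Bill 1, $1,060: fully absorbed by the deductible. Owner owes $1,060 (running OOP $1,060).
Bill 2, $2,880: $1,367 to deductible, leaving $1,513; coinsurance $1,513 × 20% = $302.60. Owner pays $1,669.60; OOP now $2,729.60.
Bill 3, $11,926: deductible already satisfied, so owner's share is 20% × $11,926 = $2,385.20. Adding that to $2,729.60 gives $5,114.80, past the $4,875 cap; owner pays only $4,875 − $2,729.60 = $2,145.40.

$2,145.40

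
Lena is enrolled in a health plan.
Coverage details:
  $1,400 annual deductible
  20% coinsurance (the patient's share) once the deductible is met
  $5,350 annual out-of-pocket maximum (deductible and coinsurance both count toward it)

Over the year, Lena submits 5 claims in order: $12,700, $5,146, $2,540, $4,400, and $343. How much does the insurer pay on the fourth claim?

#1 ($12,700): $1,400 to deductible, leaving $11,300; coinsurance $11,300 × 20% = $2,260. Patient owes $3,660 (running OOP $3,660). Insurer: $12,700 − $3,660 = $9,040.
#2 ($5,146): deductible met; 20% of $5,146 = $1,029.20. Patient pays $1,029.20; OOP now $4,689.20. Plan pays $5,146 − $1,029.20 = $4,116.80.
#3 ($2,540): deductible already satisfied, so patient's share is 20% × $2,540 = $508. Patient pays $508; OOP now $5,197.20. Plan pays $2,540 − $508 = $2,032.
#4 ($4,400): 20% coinsurance on $4,400 = $880. That would push OOP to $6,077.20, over the $5,350 cap, so patient pays $5,350 − $5,197.20 = $152.80. Insurer: $4,400 − $152.80 = $4,247.20.

$4,247.20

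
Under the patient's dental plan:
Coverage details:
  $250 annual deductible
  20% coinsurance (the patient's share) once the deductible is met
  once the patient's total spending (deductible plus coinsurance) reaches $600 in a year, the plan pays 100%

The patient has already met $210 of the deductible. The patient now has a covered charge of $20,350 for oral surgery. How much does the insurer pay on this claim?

$19,960

Remaining deductible: $250 − $210 = $40.
The remaining $20,310 (= $20,350 − $40) moves to coinsurance.
Coinsurance: $20,310 × 20% = $4,062.
That puts the patient's cost at $40 + $4,062 = $4,102 before any cap.
Adding $4,102 to the $210 already spent would give $4,312, which exceeds the $600 cap; the patient pays just $600 − $210 = $390.
The insurer covers the remainder: $20,350 − $390 = $19,960.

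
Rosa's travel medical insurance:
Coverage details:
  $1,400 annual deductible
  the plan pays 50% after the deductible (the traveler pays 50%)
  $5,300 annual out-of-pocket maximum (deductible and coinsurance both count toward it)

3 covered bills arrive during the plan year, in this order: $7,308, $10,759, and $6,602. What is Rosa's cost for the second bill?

$946

Bill 1, $7,308: deductible takes $1,400, $5,908 remains; 50% of $5,908 = $2,954. Traveler pays $4,354; OOP now $4,354.
Bill 2, $10,759: deductible met; 50% of $10,759 = $5,379.50. That would push OOP to $9,733.50, over the $5,300 cap, so traveler pays $5,300 − $4,354 = $946.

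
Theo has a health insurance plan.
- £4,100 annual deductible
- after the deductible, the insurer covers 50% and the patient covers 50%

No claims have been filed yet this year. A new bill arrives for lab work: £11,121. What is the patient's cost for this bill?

£7,610.50

Deductible not yet touched, so the first £4,100 of the bill goes to the deductible.
The remaining £7,021 (= £11,121 − £4,100) moves to coinsurance.
50% of £7,021 = £3,510.50 falls to the patient.
So the patient owes £4,100 + £3,510.50 = £7,610.50.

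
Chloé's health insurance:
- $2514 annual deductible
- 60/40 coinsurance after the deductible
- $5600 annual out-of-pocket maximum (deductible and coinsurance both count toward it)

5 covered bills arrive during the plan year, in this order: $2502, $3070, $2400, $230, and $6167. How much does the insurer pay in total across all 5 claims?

Claim 1 ($2502): entire amount goes to the deductible. Patient owes $2502 (running OOP $2502). Insurer: $2502 − $2502 = $0.
Claim 2 ($3070): deductible takes $12, $3058 remains; 40% of $3058 = $1223.20. Cost to patient: $1235.20. OOP to date $3737.20. Plan pays $3070 − $1235.20 = $1834.80.
Claim 3 ($2400): 40% coinsurance on $2400 = $960. Patient pays $960; OOP now $4697.20. Plan pays $2400 − $960 = $1440.
Claim 4 ($230): deductible met; 40% of $230 = $92. Cost to patient: $92. OOP to date $4789.20. Plan pays $230 − $92 = $138.
Claim 5 ($6167): deductible met; 40% of $6167 = $2466.80. Adding that to $4789.20 gives $7256, past the $5600 cap; patient pays only $5600 − $4789.20 = $810.80. Plan pays $6167 − $810.80 = $5356.20.
Insurer total: $0 + $1834.80 + $1440 + $138 + $5356.20 = $8769.

$8769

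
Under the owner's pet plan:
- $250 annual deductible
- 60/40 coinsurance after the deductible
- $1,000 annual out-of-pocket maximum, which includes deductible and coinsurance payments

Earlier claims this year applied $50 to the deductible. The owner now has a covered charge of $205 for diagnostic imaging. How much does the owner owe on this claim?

$202

Deductible still to meet: $250 − $50 = $200.
That leaves $205 − $200 = $5 for coinsurance.
Owner's 40% share of $5 is $2.
Owner responsibility before any cap: $200 + $2 = $202.
Cumulative spending $50 + $202 = $252 stays under the $1,000 maximum.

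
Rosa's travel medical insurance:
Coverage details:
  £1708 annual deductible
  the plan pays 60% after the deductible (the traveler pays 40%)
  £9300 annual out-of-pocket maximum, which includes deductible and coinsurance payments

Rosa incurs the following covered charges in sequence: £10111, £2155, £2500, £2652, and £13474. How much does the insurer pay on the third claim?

#1 (£10111): £1708 finishes the deductible; £8403 goes to coinsurance; coinsurance £8403 × 40% = £3361.20. Traveler pays £5069.20; OOP now £5069.20. Insurer: £10111 − £5069.20 = £5041.80.
#2 (£2155): deductible already satisfied, so traveler's share is 40% × £2155 = £862. Cost to traveler: £862. OOP to date £5931.20. Plan pays £2155 − £862 = £1293.
#3 (£2500): 40% coinsurance on £2500 = £1000. Cost to traveler: £1000. OOP to date £6931.20. Insurer: £2500 − £1000 = £1500.

£1500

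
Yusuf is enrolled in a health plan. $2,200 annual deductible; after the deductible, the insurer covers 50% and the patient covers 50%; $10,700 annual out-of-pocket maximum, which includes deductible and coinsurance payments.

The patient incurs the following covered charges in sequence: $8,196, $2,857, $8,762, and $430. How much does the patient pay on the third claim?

$4,073.50

Claim 1 ($8,196): $2,200 finishes the deductible; $5,996 goes to coinsurance; coinsurance $5,996 × 50% = $2,998. Cost to patient: $5,198. OOP to date $5,198.
Claim 2 ($2,857): 50% coinsurance on $2,857 = $1,428.50. Cost to patient: $1,428.50. OOP to date $6,626.50.
Claim 3 ($8,762): 50% coinsurance on $8,762 = $4,381. OOP would hit $11,007.50 > $10,700, so the cap limits the patient to $10,700 − $6,626.50 = $4,073.50.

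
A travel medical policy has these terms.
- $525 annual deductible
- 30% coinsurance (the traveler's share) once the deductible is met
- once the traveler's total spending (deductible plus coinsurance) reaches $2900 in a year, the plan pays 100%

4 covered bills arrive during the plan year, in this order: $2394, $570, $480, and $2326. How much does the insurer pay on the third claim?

Claim 1 — $2394: $525 to deductible, leaving $1869; 30% of $1869 = $560.70. Cost to traveler: $1085.70. OOP to date $1085.70. Insurer: $2394 − $1085.70 = $1308.30.
Claim 2 — $570: deductible already satisfied, so traveler's share is 30% × $570 = $171. Traveler pays $171; OOP now $1256.70. Insurer: $570 − $171 = $399.
Claim 3 — $480: 30% coinsurance on $480 = $144. Traveler owes $144 (running OOP $1400.70). Plan pays $480 − $144 = $336.

$336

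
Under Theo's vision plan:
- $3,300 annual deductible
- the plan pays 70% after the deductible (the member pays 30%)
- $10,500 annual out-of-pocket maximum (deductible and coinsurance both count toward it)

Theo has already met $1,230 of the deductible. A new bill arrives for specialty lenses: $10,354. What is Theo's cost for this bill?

$4,555.20

$1,230 of the $3,300 deductible is already met, leaving $2,070.
After the $2,070 deductible portion, $10,354 − $2,070 = $8,284 is subject to coinsurance.
30% of $8,284 = $2,485.20 falls to the member.
So the member owes $2,070 + $2,485.20 = $4,555.20 before any cap.
Cumulative spending $1,230 + $4,555.20 = $5,785.20 stays under the $10,500 maximum.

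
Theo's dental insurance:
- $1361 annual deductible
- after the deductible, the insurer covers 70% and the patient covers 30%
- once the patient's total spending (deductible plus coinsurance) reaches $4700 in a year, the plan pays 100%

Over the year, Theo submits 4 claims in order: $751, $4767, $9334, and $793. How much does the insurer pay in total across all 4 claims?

Claim 1 ($751): entire amount goes to the deductible. Cost to patient: $751. OOP to date $751. Plan pays $751 − $751 = $0.
Claim 2 ($4767): $610 finishes the deductible; $4157 goes to coinsurance; 30% of $4157 = $1247.10. Cost to patient: $1857.10. OOP to date $2608.10. Insurer: $4767 − $1857.10 = $2909.90.
Claim 3 ($9334): deductible already satisfied, so patient's share is 30% × $9334 = $2800.20. Adding that to $2608.10 gives $5408.30, past the $4700 cap; patient pays only $4700 − $2608.10 = $2091.90. Plan pays $9334 − $2091.90 = $7242.10.
Claim 4 ($793): deductible already satisfied, so patient's share is 30% × $793 = $237.90. That would push OOP to $4937.90, over the $4700 cap, so patient pays $4700 − $4700 = $0. Plan pays $793 − $0 = $793.
Insurer total = bills − patient's total = $15645 − $4700 = $10945.

$10945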